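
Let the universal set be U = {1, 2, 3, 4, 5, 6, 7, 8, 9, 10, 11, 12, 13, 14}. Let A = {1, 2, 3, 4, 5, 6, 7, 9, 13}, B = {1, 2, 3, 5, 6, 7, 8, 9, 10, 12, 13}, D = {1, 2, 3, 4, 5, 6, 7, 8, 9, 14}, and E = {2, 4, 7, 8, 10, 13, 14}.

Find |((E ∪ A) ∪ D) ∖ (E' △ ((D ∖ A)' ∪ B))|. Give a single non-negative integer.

E ∪ A = {1, 2, 3, 4, 5, 6, 7, 8, 9, 10, 13, 14}
(E ∪ A) ∪ D = {1, 2, 3, 4, 5, 6, 7, 8, 9, 10, 13, 14}
E' = {1, 3, 5, 6, 9, 11, 12}
D ∖ A = {8, 14}
(D ∖ A)' = {1, 2, 3, 4, 5, 6, 7, 9, 10, 11, 12, 13}
(D ∖ A)' ∪ B = {1, 2, 3, 4, 5, 6, 7, 8, 9, 10, 11, 12, 13}
E' △ ((D ∖ A)' ∪ B) = {2, 4, 7, 8, 10, 13}
((E ∪ A) ∪ D) ∖ (E' △ ((D ∖ A)' ∪ B)) = {1, 3, 5, 6, 9, 14}
|((E ∪ A) ∪ D) ∖ (E' △ ((D ∖ A)' ∪ B))| = 6

6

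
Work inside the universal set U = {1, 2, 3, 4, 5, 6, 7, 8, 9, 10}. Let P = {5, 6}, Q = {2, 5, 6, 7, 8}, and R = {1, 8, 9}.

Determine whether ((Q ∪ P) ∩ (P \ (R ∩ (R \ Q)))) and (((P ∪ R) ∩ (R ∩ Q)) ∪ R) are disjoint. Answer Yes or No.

Yes

Q ∪ P = {2, 5, 6, 7, 8}
R \ Q = {1, 9}
R ∩ (R \ Q) = {1, 9}
P \ (R ∩ (R \ Q)) = {5, 6}
(Q ∪ P) ∩ (P \ (R ∩ (R \ Q))) = {5, 6}
P ∪ R = {1, 5, 6, 8, 9}
R ∩ Q = {8}
(P ∪ R) ∩ (R ∩ Q) = {8}
((P ∪ R) ∩ (R ∩ Q)) ∪ R = {1, 8, 9}
{5, 6} and {1, 8, 9} share no elements.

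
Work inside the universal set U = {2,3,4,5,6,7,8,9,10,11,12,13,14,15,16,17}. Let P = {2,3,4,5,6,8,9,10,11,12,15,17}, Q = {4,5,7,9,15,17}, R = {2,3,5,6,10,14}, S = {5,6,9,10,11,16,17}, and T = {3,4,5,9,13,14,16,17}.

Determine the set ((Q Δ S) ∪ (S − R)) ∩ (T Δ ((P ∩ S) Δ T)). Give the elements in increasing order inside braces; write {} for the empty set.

{6,9,10,11,17}

Q Δ S = {4,6,7,10,11,15,16}
S − R = {9,11,16,17}
(Q Δ S) ∪ (S − R) = {4,6,7,9,10,11,15,16,17}
P ∩ S = {5,6,9,10,11,17}
(P ∩ S) Δ T = {3,4,6,10,11,13,14,16}
T Δ ((P ∩ S) Δ T) = {5,6,9,10,11,17}
((Q Δ S) ∪ (S − R)) ∩ (T Δ ((P ∩ S) Δ T)) = {6,9,10,11,17}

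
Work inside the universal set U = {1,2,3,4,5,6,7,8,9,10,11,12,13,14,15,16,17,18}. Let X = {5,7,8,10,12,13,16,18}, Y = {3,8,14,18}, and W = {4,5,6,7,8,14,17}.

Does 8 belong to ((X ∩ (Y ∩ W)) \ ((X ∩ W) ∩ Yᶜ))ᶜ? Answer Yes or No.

8 ∈ Y and 8 ∈ W, so 8 ∈ Y ∩ W
8 ∈ X and 8 ∈ (Y ∩ W), so 8 ∈ X ∩ (Y ∩ W)
8 ∈ X and 8 ∈ W, so 8 ∈ X ∩ W
8 ∈ Y, so 8 ∉ Yᶜ
8 ∈ (X ∩ W) and 8 ∉ Yᶜ, so 8 ∉ (X ∩ W) ∩ Yᶜ
8 ∈ (X ∩ (Y ∩ W)) and 8 ∉ ((X ∩ W) ∩ Yᶜ), so 8 ∈ (X ∩ (Y ∩ W)) \ ((X ∩ W) ∩ Yᶜ)
8 ∉ ((X ∩ (Y ∩ W)) \ ((X ∩ W) ∩ Yᶜ))ᶜ since 8 ∈ ((X ∩ (Y ∩ W)) \ ((X ∩ W) ∩ Yᶜ))

No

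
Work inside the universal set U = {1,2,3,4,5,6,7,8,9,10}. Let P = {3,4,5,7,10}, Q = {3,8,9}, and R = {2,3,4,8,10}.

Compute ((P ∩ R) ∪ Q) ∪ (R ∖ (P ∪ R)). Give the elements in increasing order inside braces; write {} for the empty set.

{3,4,8,9,10}

P ∩ R = {3,4,10}
(P ∩ R) ∪ Q = {3,4,8,9,10}
P ∪ R = {2,3,4,5,7,8,10}
R ∖ (P ∪ R) = {}
((P ∩ R) ∪ Q) ∪ (R ∖ (P ∪ R)) = {3,4,8,9,10}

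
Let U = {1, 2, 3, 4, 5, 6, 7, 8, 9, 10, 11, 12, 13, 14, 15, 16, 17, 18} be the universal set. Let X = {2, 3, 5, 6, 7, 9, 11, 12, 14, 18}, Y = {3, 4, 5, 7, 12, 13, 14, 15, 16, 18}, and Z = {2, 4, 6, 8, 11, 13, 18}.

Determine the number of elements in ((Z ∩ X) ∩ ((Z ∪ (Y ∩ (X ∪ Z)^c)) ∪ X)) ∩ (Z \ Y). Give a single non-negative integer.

Z ∩ X = {2, 6, 11, 18}
X ∪ Z = {2, 3, 4, 5, 6, 7, 8, 9, 11, 12, 13, 14, 18}
(X ∪ Z)^c = {1, 10, 15, 16, 17}
Y ∩ (X ∪ Z)^c = {15, 16}
Z ∪ (Y ∩ (X ∪ Z)^c) = {2, 4, 6, 8, 11, 13, 15, 16, 18}
(Z ∪ (Y ∩ (X ∪ Z)^c)) ∪ X = {2, 3, 4, 5, 6, 7, 8, 9, 11, 12, 13, 14, 15, 16, 18}
(Z ∩ X) ∩ ((Z ∪ (Y ∩ (X ∪ Z)^c)) ∪ X) = {2, 6, 11, 18}
Z \ Y = {2, 6, 8, 11}
((Z ∩ X) ∩ ((Z ∪ (Y ∩ (X ∪ Z)^c)) ∪ X)) ∩ (Z \ Y) = {2, 6, 11}
|((Z ∩ X) ∩ ((Z ∪ (Y ∩ (X ∪ Z)^c)) ∪ X)) ∩ (Z \ Y)| = 3

3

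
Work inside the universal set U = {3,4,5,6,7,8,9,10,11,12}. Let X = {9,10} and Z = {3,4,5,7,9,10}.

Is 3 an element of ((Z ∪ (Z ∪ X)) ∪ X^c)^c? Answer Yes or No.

No

3 ∈ Z and 3 ∉ X, so 3 ∈ Z ∪ X
3 ∈ Z and 3 ∈ (Z ∪ X), so 3 ∈ Z ∪ (Z ∪ X)
3 ∉ X, so 3 ∈ X^c
3 ∈ (Z ∪ (Z ∪ X)) and 3 ∈ X^c, so 3 ∈ (Z ∪ (Z ∪ X)) ∪ X^c
3 ∉ ((Z ∪ (Z ∪ X)) ∪ X^c)^c since 3 ∈ ((Z ∪ (Z ∪ X)) ∪ X^c)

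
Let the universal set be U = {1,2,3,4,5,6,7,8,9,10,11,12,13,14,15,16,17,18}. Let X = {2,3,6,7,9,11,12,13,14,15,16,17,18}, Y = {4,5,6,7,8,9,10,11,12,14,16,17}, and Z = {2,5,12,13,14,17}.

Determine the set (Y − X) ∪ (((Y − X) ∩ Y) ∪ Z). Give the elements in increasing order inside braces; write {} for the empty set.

{2,4,5,8,10,12,13,14,17}

Y − X = {4,5,8,10}
(Y − X) ∩ Y = {4,5,8,10}
((Y − X) ∩ Y) ∪ Z = {2,4,5,8,10,12,13,14,17}
(Y − X) ∪ (((Y − X) ∩ Y) ∪ Z) = {2,4,5,8,10,12,13,14,17}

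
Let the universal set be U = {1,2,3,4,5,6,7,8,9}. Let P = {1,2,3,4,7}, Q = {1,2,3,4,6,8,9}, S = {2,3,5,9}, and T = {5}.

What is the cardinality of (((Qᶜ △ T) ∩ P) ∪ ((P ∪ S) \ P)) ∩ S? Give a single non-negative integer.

2

Qᶜ = {5,7}
Qᶜ △ T = {7}
(Qᶜ △ T) ∩ P = {7}
P ∪ S = {1,2,3,4,5,7,9}
(P ∪ S) \ P = {5,9}
((Qᶜ △ T) ∩ P) ∪ ((P ∪ S) \ P) = {5,7,9}
(((Qᶜ △ T) ∩ P) ∪ ((P ∪ S) \ P)) ∩ S = {5,9}
|(((Qᶜ △ T) ∩ P) ∪ ((P ∪ S) \ P)) ∩ S| = 2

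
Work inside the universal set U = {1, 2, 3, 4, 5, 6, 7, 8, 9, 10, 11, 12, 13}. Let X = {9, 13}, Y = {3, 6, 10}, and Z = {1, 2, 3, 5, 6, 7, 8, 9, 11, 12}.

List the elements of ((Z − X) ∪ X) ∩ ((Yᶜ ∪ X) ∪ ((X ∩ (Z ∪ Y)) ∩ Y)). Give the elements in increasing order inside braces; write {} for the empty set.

Z − X = {1, 2, 3, 5, 6, 7, 8, 11, 12}
(Z − X) ∪ X = {1, 2, 3, 5, 6, 7, 8, 9, 11, 12, 13}
Yᶜ = {1, 2, 4, 5, 7, 8, 9, 11, 12, 13}
Yᶜ ∪ X = {1, 2, 4, 5, 7, 8, 9, 11, 12, 13}
Z ∪ Y = {1, 2, 3, 5, 6, 7, 8, 9, 10, 11, 12}
X ∩ (Z ∪ Y) = {9}
(X ∩ (Z ∪ Y)) ∩ Y = {}
(Yᶜ ∪ X) ∪ ((X ∩ (Z ∪ Y)) ∩ Y) = {1, 2, 4, 5, 7, 8, 9, 11, 12, 13}
((Z − X) ∪ X) ∩ ((Yᶜ ∪ X) ∪ ((X ∩ (Z ∪ Y)) ∩ Y)) = {1, 2, 5, 7, 8, 9, 11, 12, 13}

{1, 2, 5, 7, 8, 9, 11, 12, 13}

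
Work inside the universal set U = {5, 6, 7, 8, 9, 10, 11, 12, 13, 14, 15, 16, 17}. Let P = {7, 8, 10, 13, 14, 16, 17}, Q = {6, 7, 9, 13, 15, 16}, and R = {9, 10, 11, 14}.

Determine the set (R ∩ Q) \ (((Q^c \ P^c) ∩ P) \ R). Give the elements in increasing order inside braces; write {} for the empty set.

R ∩ Q = {9}
Q^c = {5, 8, 10, 11, 12, 14, 17}
P^c = {5, 6, 9, 11, 12, 15}
Q^c \ P^c = {8, 10, 14, 17}
(Q^c \ P^c) ∩ P = {8, 10, 14, 17}
((Q^c \ P^c) ∩ P) \ R = {8, 17}
(R ∩ Q) \ (((Q^c \ P^c) ∩ P) \ R) = {9}

{9}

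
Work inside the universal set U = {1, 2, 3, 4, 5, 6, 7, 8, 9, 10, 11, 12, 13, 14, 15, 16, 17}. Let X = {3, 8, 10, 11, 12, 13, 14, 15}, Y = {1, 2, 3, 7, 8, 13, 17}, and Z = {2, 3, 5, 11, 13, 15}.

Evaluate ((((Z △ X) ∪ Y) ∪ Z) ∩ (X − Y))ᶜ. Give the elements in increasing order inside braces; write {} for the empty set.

{1, 2, 3, 4, 5, 6, 7, 8, 9, 13, 16, 17}

Z △ X = {2, 5, 8, 10, 12, 14}
(Z △ X) ∪ Y = {1, 2, 3, 5, 7, 8, 10, 12, 13, 14, 17}
((Z △ X) ∪ Y) ∪ Z = {1, 2, 3, 5, 7, 8, 10, 11, 12, 13, 14, 15, 17}
X − Y = {10, 11, 12, 14, 15}
(((Z △ X) ∪ Y) ∪ Z) ∩ (X − Y) = {10, 11, 12, 14, 15}
((((Z △ X) ∪ Y) ∪ Z) ∩ (X − Y))ᶜ = {1, 2, 3, 4, 5, 6, 7, 8, 9, 13, 16, 17}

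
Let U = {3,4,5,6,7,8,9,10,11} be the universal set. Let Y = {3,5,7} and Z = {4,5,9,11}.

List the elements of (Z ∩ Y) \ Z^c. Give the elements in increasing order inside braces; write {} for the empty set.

Z ∩ Y = {5}
Z^c = {3,6,7,8,10}
(Z ∩ Y) \ Z^c = {5}

{5}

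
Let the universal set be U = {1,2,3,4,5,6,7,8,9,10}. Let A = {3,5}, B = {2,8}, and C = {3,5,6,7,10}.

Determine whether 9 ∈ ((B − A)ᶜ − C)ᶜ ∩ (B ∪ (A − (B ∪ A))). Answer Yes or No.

9 ∉ B and 9 ∉ A, so 9 ∉ B − A
9 ∈ (B − A)ᶜ since 9 ∉ (B − A)
9 ∈ (B − A)ᶜ and 9 ∉ C, so 9 ∈ (B − A)ᶜ − C
9 ∉ ((B − A)ᶜ − C)ᶜ since 9 ∈ ((B − A)ᶜ − C)
9 ∉ B and 9 ∉ A, so 9 ∉ B ∪ A
9 ∉ A and 9 ∉ (B ∪ A), so 9 ∉ A − (B ∪ A)
9 ∉ B and 9 ∉ (A − (B ∪ A)), so 9 ∉ B ∪ (A − (B ∪ A))
9 ∉ ((B − A)ᶜ − C)ᶜ and 9 ∉ (B ∪ (A − (B ∪ A))), so 9 ∉ ((B − A)ᶜ − C)ᶜ ∩ (B ∪ (A − (B ∪ A)))

No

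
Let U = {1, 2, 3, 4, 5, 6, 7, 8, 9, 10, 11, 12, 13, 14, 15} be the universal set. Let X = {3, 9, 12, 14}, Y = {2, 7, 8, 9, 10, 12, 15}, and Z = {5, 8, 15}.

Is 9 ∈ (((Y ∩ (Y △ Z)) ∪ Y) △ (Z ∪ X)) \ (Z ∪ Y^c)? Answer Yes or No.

No

9 ∈ Y and 9 ∉ Z, so 9 ∈ Y △ Z
9 ∈ Y and 9 ∈ (Y △ Z), so 9 ∈ Y ∩ (Y △ Z)
9 ∈ (Y ∩ (Y △ Z)) and 9 ∈ Y, so 9 ∈ (Y ∩ (Y △ Z)) ∪ Y
9 ∉ Z and 9 ∈ X, so 9 ∈ Z ∪ X
9 ∈ ((Y ∩ (Y △ Z)) ∪ Y) and 9 ∈ (Z ∪ X), so 9 ∉ ((Y ∩ (Y △ Z)) ∪ Y) △ (Z ∪ X)
9 ∈ Y, so 9 ∉ Y^c
9 ∉ Z and 9 ∉ Y^c, so 9 ∉ Z ∪ Y^c
9 ∉ (((Y ∩ (Y △ Z)) ∪ Y) △ (Z ∪ X)) and 9 ∉ (Z ∪ Y^c), so 9 ∉ (((Y ∩ (Y △ Z)) ∪ Y) △ (Z ∪ X)) \ (Z ∪ Y^c)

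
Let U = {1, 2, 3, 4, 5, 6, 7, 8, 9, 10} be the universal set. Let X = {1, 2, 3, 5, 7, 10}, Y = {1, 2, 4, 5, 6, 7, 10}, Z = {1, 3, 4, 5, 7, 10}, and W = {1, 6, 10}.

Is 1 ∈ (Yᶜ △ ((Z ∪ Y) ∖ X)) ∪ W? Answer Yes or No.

Yes

1 ∈ Y, so 1 ∉ Yᶜ
1 ∈ Z and 1 ∈ Y, so 1 ∈ Z ∪ Y
1 ∈ (Z ∪ Y) and 1 ∈ X, so 1 ∉ (Z ∪ Y) ∖ X
1 ∉ Yᶜ and 1 ∉ ((Z ∪ Y) ∖ X), so 1 ∉ Yᶜ △ ((Z ∪ Y) ∖ X)
1 ∉ (Yᶜ △ ((Z ∪ Y) ∖ X)) and 1 ∈ W, so 1 ∈ (Yᶜ △ ((Z ∪ Y) ∖ X)) ∪ W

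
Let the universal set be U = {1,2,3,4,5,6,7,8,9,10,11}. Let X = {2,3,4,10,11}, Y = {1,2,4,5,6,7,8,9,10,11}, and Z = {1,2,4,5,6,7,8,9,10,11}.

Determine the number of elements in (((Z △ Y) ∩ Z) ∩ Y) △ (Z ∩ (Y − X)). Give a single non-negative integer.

6

Z △ Y = {}
(Z △ Y) ∩ Z = {}
((Z △ Y) ∩ Z) ∩ Y = {}
Y − X = {1,5,6,7,8,9}
Z ∩ (Y − X) = {1,5,6,7,8,9}
(((Z △ Y) ∩ Z) ∩ Y) △ (Z ∩ (Y − X)) = {1,5,6,7,8,9}
|(((Z △ Y) ∩ Z) ∩ Y) △ (Z ∩ (Y − X))| = 6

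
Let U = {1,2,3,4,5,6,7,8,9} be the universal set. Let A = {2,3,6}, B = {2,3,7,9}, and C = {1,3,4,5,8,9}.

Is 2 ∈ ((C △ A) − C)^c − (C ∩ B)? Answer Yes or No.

No

2 ∉ C and 2 ∈ A, so 2 ∈ C △ A
2 ∈ (C △ A) and 2 ∉ C, so 2 ∈ (C △ A) − C
2 ∉ ((C △ A) − C)^c since 2 ∈ ((C △ A) − C)
2 ∉ C and 2 ∈ B, so 2 ∉ C ∩ B
2 ∉ ((C △ A) − C)^c and 2 ∉ (C ∩ B), so 2 ∉ ((C △ A) − C)^c − (C ∩ B)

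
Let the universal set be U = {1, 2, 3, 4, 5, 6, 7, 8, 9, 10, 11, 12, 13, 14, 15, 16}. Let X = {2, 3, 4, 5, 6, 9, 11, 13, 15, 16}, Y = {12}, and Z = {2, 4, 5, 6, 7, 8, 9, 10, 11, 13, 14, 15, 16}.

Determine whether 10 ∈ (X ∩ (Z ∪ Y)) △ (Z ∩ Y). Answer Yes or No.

No

10 ∈ Z and 10 ∉ Y, so 10 ∈ Z ∪ Y
10 ∉ X and 10 ∈ (Z ∪ Y), so 10 ∉ X ∩ (Z ∪ Y)
10 ∈ Z and 10 ∉ Y, so 10 ∉ Z ∩ Y
10 ∉ (X ∩ (Z ∪ Y)) and 10 ∉ (Z ∩ Y), so 10 ∉ (X ∩ (Z ∪ Y)) △ (Z ∩ Y)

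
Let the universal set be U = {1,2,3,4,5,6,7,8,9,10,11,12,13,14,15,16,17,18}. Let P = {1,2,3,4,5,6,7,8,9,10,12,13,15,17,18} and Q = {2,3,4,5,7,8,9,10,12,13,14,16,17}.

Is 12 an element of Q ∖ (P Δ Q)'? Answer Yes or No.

12 ∈ P and 12 ∈ Q, so 12 ∉ P Δ Q
12 ∈ (P Δ Q)' since 12 ∉ (P Δ Q)
12 ∈ Q and 12 ∈ (P Δ Q)', so 12 ∉ Q ∖ (P Δ Q)'

No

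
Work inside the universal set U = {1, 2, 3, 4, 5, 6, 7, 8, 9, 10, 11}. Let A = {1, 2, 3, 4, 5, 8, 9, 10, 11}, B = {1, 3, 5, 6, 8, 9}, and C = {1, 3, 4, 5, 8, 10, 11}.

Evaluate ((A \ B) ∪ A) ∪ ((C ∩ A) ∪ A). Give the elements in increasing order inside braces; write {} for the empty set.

{1, 2, 3, 4, 5, 8, 9, 10, 11}

A \ B = {2, 4, 10, 11}
(A \ B) ∪ A = {1, 2, 3, 4, 5, 8, 9, 10, 11}
C ∩ A = {1, 3, 4, 5, 8, 10, 11}
(C ∩ A) ∪ A = {1, 2, 3, 4, 5, 8, 9, 10, 11}
((A \ B) ∪ A) ∪ ((C ∩ A) ∪ A) = {1, 2, 3, 4, 5, 8, 9, 10, 11}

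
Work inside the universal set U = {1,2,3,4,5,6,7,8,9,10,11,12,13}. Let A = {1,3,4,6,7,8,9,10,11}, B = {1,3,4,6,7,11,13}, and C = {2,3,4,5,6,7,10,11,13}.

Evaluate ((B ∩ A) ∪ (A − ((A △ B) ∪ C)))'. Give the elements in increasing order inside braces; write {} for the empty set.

B ∩ A = {1,3,4,6,7,11}
A △ B = {8,9,10,13}
(A △ B) ∪ C = {2,3,4,5,6,7,8,9,10,11,13}
A − ((A △ B) ∪ C) = {1}
(B ∩ A) ∪ (A − ((A △ B) ∪ C)) = {1,3,4,6,7,11}
((B ∩ A) ∪ (A − ((A △ B) ∪ C)))' = {2,5,8,9,10,12,13}

{2,5,8,9,10,12,13}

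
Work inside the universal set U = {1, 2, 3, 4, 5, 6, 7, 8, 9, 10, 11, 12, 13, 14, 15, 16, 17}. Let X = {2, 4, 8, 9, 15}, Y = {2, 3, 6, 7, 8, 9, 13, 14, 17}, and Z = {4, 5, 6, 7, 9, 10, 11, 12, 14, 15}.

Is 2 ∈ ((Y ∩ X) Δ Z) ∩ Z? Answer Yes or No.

2 ∈ Y and 2 ∈ X, so 2 ∈ Y ∩ X
2 ∈ (Y ∩ X) and 2 ∉ Z, so 2 ∈ (Y ∩ X) Δ Z
2 ∈ ((Y ∩ X) Δ Z) and 2 ∉ Z, so 2 ∉ ((Y ∩ X) Δ Z) ∩ Z

No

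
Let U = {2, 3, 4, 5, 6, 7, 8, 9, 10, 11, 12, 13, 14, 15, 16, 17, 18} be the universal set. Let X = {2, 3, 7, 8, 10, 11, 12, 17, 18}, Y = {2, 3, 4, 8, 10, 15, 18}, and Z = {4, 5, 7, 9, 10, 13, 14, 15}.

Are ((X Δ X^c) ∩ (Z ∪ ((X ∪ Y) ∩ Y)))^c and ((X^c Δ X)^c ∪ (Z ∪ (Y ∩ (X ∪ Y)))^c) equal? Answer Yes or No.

X^c = {4, 5, 6, 9, 13, 14, 15, 16}
X Δ X^c = {2, 3, 4, 5, 6, 7, 8, 9, 10, 11, 12, 13, 14, 15, 16, 17, 18}
X ∪ Y = {2, 3, 4, 7, 8, 10, 11, 12, 15, 17, 18}
(X ∪ Y) ∩ Y = {2, 3, 4, 8, 10, 15, 18}
Z ∪ ((X ∪ Y) ∩ Y) = {2, 3, 4, 5, 7, 8, 9, 10, 13, 14, 15, 18}
(X Δ X^c) ∩ (Z ∪ ((X ∪ Y) ∩ Y)) = {2, 3, 4, 5, 7, 8, 9, 10, 13, 14, 15, 18}
((X Δ X^c) ∩ (Z ∪ ((X ∪ Y) ∩ Y)))^c = {6, 11, 12, 16, 17}
X^c Δ X = {2, 3, 4, 5, 6, 7, 8, 9, 10, 11, 12, 13, 14, 15, 16, 17, 18}
(X^c Δ X)^c = {}
Y ∩ (X ∪ Y) = {2, 3, 4, 8, 10, 15, 18}
Z ∪ (Y ∩ (X ∪ Y)) = {2, 3, 4, 5, 7, 8, 9, 10, 13, 14, 15, 18}
(Z ∪ (Y ∩ (X ∪ Y)))^c = {6, 11, 12, 16, 17}
(X^c Δ X)^c ∪ (Z ∪ (Y ∩ (X ∪ Y)))^c = {6, 11, 12, 16, 17}
Both equal {6, 11, 12, 16, 17}, so ((X Δ X^c) ∩ (Z ∪ ((X ∪ Y) ∩ Y)))^c = (X^c Δ X)^c ∪ (Z ∪ (Y ∩ (X ∪ Y)))^c.

Yes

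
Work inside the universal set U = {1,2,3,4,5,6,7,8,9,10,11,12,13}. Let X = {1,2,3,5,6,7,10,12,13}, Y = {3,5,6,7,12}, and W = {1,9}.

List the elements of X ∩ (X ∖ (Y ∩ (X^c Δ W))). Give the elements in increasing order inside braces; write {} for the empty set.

X^c = {4,8,9,11}
X^c Δ W = {1,4,8,11}
Y ∩ (X^c Δ W) = {}
X ∖ (Y ∩ (X^c Δ W)) = {1,2,3,5,6,7,10,12,13}
X ∩ (X ∖ (Y ∩ (X^c Δ W))) = {1,2,3,5,6,7,10,12,13}

{1,2,3,5,6,7,10,12,13}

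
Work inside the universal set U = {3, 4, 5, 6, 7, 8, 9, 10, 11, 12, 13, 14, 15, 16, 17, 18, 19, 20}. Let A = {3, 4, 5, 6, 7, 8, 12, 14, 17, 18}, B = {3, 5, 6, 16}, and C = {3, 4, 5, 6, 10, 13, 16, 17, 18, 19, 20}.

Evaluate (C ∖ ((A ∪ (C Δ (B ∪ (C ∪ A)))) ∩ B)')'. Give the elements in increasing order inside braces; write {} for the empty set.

{4, 7, 8, 9, 10, 11, 12, 13, 14, 15, 16, 17, 18, 19, 20}

C ∪ A = {3, 4, 5, 6, 7, 8, 10, 12, 13, 14, 16, 17, 18, 19, 20}
B ∪ (C ∪ A) = {3, 4, 5, 6, 7, 8, 10, 12, 13, 14, 16, 17, 18, 19, 20}
C Δ (B ∪ (C ∪ A)) = {7, 8, 12, 14}
A ∪ (C Δ (B ∪ (C ∪ A))) = {3, 4, 5, 6, 7, 8, 12, 14, 17, 18}
(A ∪ (C Δ (B ∪ (C ∪ A)))) ∩ B = {3, 5, 6}
((A ∪ (C Δ (B ∪ (C ∪ A)))) ∩ B)' = {4, 7, 8, 9, 10, 11, 12, 13, 14, 15, 16, 17, 18, 19, 20}
C ∖ ((A ∪ (C Δ (B ∪ (C ∪ A)))) ∩ B)' = {3, 5, 6}
(C ∖ ((A ∪ (C Δ (B ∪ (C ∪ A)))) ∩ B)')' = {4, 7, 8, 9, 10, 11, 12, 13, 14, 15, 16, 17, 18, 19, 20}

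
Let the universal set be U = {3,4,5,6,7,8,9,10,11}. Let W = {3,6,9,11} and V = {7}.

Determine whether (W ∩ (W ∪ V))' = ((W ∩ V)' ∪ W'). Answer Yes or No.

No

W ∪ V = {3,6,7,9,11}
W ∩ (W ∪ V) = {3,6,9,11}
(W ∩ (W ∪ V))' = {4,5,7,8,10}
W ∩ V = {}
(W ∩ V)' = {3,4,5,6,7,8,9,10,11}
W' = {4,5,7,8,10}
(W ∩ V)' ∪ W' = {3,4,5,6,7,8,9,10,11}
3 ∈ (W ∩ V)' ∪ W' but 3 ∉ (W ∩ (W ∪ V))', so they differ.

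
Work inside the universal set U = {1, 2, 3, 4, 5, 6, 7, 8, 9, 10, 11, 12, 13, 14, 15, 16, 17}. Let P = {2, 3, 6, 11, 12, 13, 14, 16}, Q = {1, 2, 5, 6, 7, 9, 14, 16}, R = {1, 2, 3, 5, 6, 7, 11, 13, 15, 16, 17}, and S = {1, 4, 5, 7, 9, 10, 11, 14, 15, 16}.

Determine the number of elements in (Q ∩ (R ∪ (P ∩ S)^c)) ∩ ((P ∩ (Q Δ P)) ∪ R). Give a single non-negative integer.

6

P ∩ S = {11, 14, 16}
(P ∩ S)^c = {1, 2, 3, 4, 5, 6, 7, 8, 9, 10, 12, 13, 15, 17}
R ∪ (P ∩ S)^c = {1, 2, 3, 4, 5, 6, 7, 8, 9, 10, 11, 12, 13, 15, 16, 17}
Q ∩ (R ∪ (P ∩ S)^c) = {1, 2, 5, 6, 7, 9, 16}
Q Δ P = {1, 3, 5, 7, 9, 11, 12, 13}
P ∩ (Q Δ P) = {3, 11, 12, 13}
(P ∩ (Q Δ P)) ∪ R = {1, 2, 3, 5, 6, 7, 11, 12, 13, 15, 16, 17}
(Q ∩ (R ∪ (P ∩ S)^c)) ∩ ((P ∩ (Q Δ P)) ∪ R) = {1, 2, 5, 6, 7, 16}
|(Q ∩ (R ∪ (P ∩ S)^c)) ∩ ((P ∩ (Q Δ P)) ∪ R)| = 6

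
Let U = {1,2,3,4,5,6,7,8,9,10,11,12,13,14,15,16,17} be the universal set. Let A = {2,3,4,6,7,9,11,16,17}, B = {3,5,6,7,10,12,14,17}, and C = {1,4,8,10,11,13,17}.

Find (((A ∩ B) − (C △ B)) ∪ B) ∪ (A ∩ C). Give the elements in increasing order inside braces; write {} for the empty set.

A ∩ B = {3,6,7,17}
C △ B = {1,3,4,5,6,7,8,11,12,13,14}
(A ∩ B) − (C △ B) = {17}
((A ∩ B) − (C △ B)) ∪ B = {3,5,6,7,10,12,14,17}
A ∩ C = {4,11,17}
(((A ∩ B) − (C △ B)) ∪ B) ∪ (A ∩ C) = {3,4,5,6,7,10,11,12,14,17}

{3,4,5,6,7,10,11,12,14,17}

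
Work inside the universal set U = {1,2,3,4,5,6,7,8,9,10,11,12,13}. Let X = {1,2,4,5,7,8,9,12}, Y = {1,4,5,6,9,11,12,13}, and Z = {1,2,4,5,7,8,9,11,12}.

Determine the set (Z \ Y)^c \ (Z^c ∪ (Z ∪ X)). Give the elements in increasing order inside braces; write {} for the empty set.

{}

Z \ Y = {2,7,8}
(Z \ Y)^c = {1,3,4,5,6,9,10,11,12,13}
Z^c = {3,6,10,13}
Z ∪ X = {1,2,4,5,7,8,9,11,12}
Z^c ∪ (Z ∪ X) = {1,2,3,4,5,6,7,8,9,10,11,12,13}
(Z \ Y)^c \ (Z^c ∪ (Z ∪ X)) = {}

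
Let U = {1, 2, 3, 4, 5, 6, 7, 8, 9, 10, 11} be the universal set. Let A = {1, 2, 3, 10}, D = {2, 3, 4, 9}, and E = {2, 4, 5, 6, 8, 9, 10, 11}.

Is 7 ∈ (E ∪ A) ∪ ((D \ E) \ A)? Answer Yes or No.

No

7 ∉ E and 7 ∉ A, so 7 ∉ E ∪ A
7 ∉ D and 7 ∉ E, so 7 ∉ D \ E
7 ∉ (D \ E) and 7 ∉ A, so 7 ∉ (D \ E) \ A
7 ∉ (E ∪ A) and 7 ∉ ((D \ E) \ A), so 7 ∉ (E ∪ A) ∪ ((D \ E) \ A)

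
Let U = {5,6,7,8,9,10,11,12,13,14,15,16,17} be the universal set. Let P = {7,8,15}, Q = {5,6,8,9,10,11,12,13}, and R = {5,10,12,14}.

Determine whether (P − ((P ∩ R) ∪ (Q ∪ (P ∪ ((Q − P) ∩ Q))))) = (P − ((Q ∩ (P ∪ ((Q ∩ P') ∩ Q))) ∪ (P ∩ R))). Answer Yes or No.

P ∩ R = {}
Q − P = {5,6,9,10,11,12,13}
(Q − P) ∩ Q = {5,6,9,10,11,12,13}
P ∪ ((Q − P) ∩ Q) = {5,6,7,8,9,10,11,12,13,15}
Q ∪ (P ∪ ((Q − P) ∩ Q)) = {5,6,7,8,9,10,11,12,13,15}
(P ∩ R) ∪ (Q ∪ (P ∪ ((Q − P) ∩ Q))) = {5,6,7,8,9,10,11,12,13,15}
P − ((P ∩ R) ∪ (Q ∪ (P ∪ ((Q − P) ∩ Q)))) = {}
P' = {5,6,9,10,11,12,13,14,16,17}
Q ∩ P' = {5,6,9,10,11,12,13}
(Q ∩ P') ∩ Q = {5,6,9,10,11,12,13}
P ∪ ((Q ∩ P') ∩ Q) = {5,6,7,8,9,10,11,12,13,15}
Q ∩ (P ∪ ((Q ∩ P') ∩ Q)) = {5,6,8,9,10,11,12,13}
(Q ∩ (P ∪ ((Q ∩ P') ∩ Q))) ∪ (P ∩ R) = {5,6,8,9,10,11,12,13}
P − ((Q ∩ (P ∪ ((Q ∩ P') ∩ Q))) ∪ (P ∩ R)) = {7,15}
7 ∈ P − ((Q ∩ (P ∪ ((Q ∩ P') ∩ Q))) ∪ (P ∩ R)) but 7 ∉ P − ((P ∩ R) ∪ (Q ∪ (P ∪ ((Q − P) ∩ Q)))), so they differ.

No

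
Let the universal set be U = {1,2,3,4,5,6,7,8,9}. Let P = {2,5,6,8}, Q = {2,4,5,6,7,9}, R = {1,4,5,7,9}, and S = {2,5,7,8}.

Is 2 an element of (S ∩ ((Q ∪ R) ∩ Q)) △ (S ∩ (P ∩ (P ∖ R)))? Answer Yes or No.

2 ∈ Q and 2 ∉ R, so 2 ∈ Q ∪ R
2 ∈ (Q ∪ R) and 2 ∈ Q, so 2 ∈ (Q ∪ R) ∩ Q
2 ∈ S and 2 ∈ ((Q ∪ R) ∩ Q), so 2 ∈ S ∩ ((Q ∪ R) ∩ Q)
2 ∈ P and 2 ∉ R, so 2 ∈ P ∖ R
2 ∈ P and 2 ∈ (P ∖ R), so 2 ∈ P ∩ (P ∖ R)
2 ∈ S and 2 ∈ (P ∩ (P ∖ R)), so 2 ∈ S ∩ (P ∩ (P ∖ R))
2 ∈ (S ∩ ((Q ∪ R) ∩ Q)) and 2 ∈ (S ∩ (P ∩ (P ∖ R))), so 2 ∉ (S ∩ ((Q ∪ R) ∩ Q)) △ (S ∩ (P ∩ (P ∖ R)))

No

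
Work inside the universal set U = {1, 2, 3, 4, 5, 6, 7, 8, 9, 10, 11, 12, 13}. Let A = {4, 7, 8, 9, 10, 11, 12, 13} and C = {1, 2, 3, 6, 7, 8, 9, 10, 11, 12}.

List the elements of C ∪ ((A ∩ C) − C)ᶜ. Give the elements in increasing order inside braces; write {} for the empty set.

{1, 2, 3, 4, 5, 6, 7, 8, 9, 10, 11, 12, 13}

A ∩ C = {7, 8, 9, 10, 11, 12}
(A ∩ C) − C = {}
((A ∩ C) − C)ᶜ = {1, 2, 3, 4, 5, 6, 7, 8, 9, 10, 11, 12, 13}
C ∪ ((A ∩ C) − C)ᶜ = {1, 2, 3, 4, 5, 6, 7, 8, 9, 10, 11, 12, 13}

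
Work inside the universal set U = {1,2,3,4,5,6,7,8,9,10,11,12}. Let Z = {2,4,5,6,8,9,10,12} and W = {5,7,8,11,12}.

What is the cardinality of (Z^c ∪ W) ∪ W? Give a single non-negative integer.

Z^c = {1,3,7,11}
Z^c ∪ W = {1,3,5,7,8,11,12}
(Z^c ∪ W) ∪ W = {1,3,5,7,8,11,12}
|(Z^c ∪ W) ∪ W| = 7

7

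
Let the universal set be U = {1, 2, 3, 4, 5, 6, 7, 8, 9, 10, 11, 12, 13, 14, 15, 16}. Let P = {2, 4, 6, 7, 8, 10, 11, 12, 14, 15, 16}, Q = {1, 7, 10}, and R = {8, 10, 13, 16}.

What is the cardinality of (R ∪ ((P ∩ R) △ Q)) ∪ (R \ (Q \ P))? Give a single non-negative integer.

P ∩ R = {8, 10, 16}
(P ∩ R) △ Q = {1, 7, 8, 16}
R ∪ ((P ∩ R) △ Q) = {1, 7, 8, 10, 13, 16}
Q \ P = {1}
R \ (Q \ P) = {8, 10, 13, 16}
(R ∪ ((P ∩ R) △ Q)) ∪ (R \ (Q \ P)) = {1, 7, 8, 10, 13, 16}
|(R ∪ ((P ∩ R) △ Q)) ∪ (R \ (Q \ P))| = 6

6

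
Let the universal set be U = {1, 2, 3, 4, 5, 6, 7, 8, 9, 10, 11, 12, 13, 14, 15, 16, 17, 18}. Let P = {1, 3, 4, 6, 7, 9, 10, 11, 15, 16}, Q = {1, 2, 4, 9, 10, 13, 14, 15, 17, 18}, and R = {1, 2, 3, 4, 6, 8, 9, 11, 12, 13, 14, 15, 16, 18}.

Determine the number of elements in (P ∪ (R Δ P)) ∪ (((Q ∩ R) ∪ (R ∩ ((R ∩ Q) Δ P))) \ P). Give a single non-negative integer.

R Δ P = {2, 7, 8, 10, 12, 13, 14, 18}
P ∪ (R Δ P) = {1, 2, 3, 4, 6, 7, 8, 9, 10, 11, 12, 13, 14, 15, 16, 18}
Q ∩ R = {1, 2, 4, 9, 13, 14, 15, 18}
R ∩ Q = {1, 2, 4, 9, 13, 14, 15, 18}
(R ∩ Q) Δ P = {2, 3, 6, 7, 10, 11, 13, 14, 16, 18}
R ∩ ((R ∩ Q) Δ P) = {2, 3, 6, 11, 13, 14, 16, 18}
(Q ∩ R) ∪ (R ∩ ((R ∩ Q) Δ P)) = {1, 2, 3, 4, 6, 9, 11, 13, 14, 15, 16, 18}
((Q ∩ R) ∪ (R ∩ ((R ∩ Q) Δ P))) \ P = {2, 13, 14, 18}
(P ∪ (R Δ P)) ∪ (((Q ∩ R) ∪ (R ∩ ((R ∩ Q) Δ P))) \ P) = {1, 2, 3, 4, 6, 7, 8, 9, 10, 11, 12, 13, 14, 15, 16, 18}
|(P ∪ (R Δ P)) ∪ (((Q ∩ R) ∪ (R ∩ ((R ∩ Q) Δ P))) \ P)| = 16

16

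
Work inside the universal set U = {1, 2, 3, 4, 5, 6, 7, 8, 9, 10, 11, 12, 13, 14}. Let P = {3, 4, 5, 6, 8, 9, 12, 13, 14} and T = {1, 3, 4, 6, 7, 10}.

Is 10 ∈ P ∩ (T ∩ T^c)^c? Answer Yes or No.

No

10 ∈ T, so 10 ∉ T^c
10 ∈ T and 10 ∉ T^c, so 10 ∉ T ∩ T^c
10 ∈ (T ∩ T^c)^c since 10 ∉ (T ∩ T^c)
10 ∉ P and 10 ∈ (T ∩ T^c)^c, so 10 ∉ P ∩ (T ∩ T^c)^c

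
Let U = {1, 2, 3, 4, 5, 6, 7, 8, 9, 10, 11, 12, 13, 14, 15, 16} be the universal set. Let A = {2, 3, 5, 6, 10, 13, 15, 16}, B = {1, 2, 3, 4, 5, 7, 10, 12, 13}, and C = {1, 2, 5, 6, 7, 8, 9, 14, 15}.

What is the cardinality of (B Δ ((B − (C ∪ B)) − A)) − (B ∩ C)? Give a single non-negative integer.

5

C ∪ B = {1, 2, 3, 4, 5, 6, 7, 8, 9, 10, 12, 13, 14, 15}
B − (C ∪ B) = {}
(B − (C ∪ B)) − A = {}
B Δ ((B − (C ∪ B)) − A) = {1, 2, 3, 4, 5, 7, 10, 12, 13}
B ∩ C = {1, 2, 5, 7}
(B Δ ((B − (C ∪ B)) − A)) − (B ∩ C) = {3, 4, 10, 12, 13}
|(B Δ ((B − (C ∪ B)) − A)) − (B ∩ C)| = 5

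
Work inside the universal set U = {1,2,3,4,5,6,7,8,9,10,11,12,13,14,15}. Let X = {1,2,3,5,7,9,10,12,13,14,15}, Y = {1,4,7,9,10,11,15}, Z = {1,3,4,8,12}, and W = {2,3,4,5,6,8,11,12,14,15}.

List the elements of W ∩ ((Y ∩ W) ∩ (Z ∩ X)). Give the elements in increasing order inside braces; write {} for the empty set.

{}

Y ∩ W = {4,11,15}
Z ∩ X = {1,3,12}
(Y ∩ W) ∩ (Z ∩ X) = {}
W ∩ ((Y ∩ W) ∩ (Z ∩ X)) = {}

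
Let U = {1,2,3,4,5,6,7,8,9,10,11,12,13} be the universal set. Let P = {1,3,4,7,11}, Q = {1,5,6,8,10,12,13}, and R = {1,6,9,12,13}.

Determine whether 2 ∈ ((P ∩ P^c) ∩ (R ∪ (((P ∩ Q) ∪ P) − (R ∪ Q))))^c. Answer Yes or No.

2 ∉ P, so 2 ∈ P^c
2 ∉ P and 2 ∈ P^c, so 2 ∉ P ∩ P^c
2 ∉ P and 2 ∉ Q, so 2 ∉ P ∩ Q
2 ∉ (P ∩ Q) and 2 ∉ P, so 2 ∉ (P ∩ Q) ∪ P
2 ∉ R and 2 ∉ Q, so 2 ∉ R ∪ Q
2 ∉ ((P ∩ Q) ∪ P) and 2 ∉ (R ∪ Q), so 2 ∉ ((P ∩ Q) ∪ P) − (R ∪ Q)
2 ∉ R and 2 ∉ (((P ∩ Q) ∪ P) − (R ∪ Q)), so 2 ∉ R ∪ (((P ∩ Q) ∪ P) − (R ∪ Q))
2 ∉ (P ∩ P^c) and 2 ∉ (R ∪ (((P ∩ Q) ∪ P) − (R ∪ Q))), so 2 ∉ (P ∩ P^c) ∩ (R ∪ (((P ∩ Q) ∪ P) − (R ∪ Q)))
2 ∈ ((P ∩ P^c) ∩ (R ∪ (((P ∩ Q) ∪ P) − (R ∪ Q))))^c since 2 ∉ ((P ∩ P^c) ∩ (R ∪ (((P ∩ Q) ∪ P) − (R ∪ Q))))

Yes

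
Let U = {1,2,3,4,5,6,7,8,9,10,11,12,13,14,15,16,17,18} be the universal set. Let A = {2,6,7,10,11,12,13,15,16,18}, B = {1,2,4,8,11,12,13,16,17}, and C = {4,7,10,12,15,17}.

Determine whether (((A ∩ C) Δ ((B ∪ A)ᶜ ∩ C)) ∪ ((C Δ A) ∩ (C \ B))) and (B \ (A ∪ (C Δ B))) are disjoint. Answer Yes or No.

Yes

A ∩ C = {7,10,12,15}
B ∪ A = {1,2,4,6,7,8,10,11,12,13,15,16,17,18}
(B ∪ A)ᶜ = {3,5,9,14}
(B ∪ A)ᶜ ∩ C = {}
(A ∩ C) Δ ((B ∪ A)ᶜ ∩ C) = {7,10,12,15}
C Δ A = {2,4,6,11,13,16,17,18}
C \ B = {7,10,15}
(C Δ A) ∩ (C \ B) = {}
((A ∩ C) Δ ((B ∪ A)ᶜ ∩ C)) ∪ ((C Δ A) ∩ (C \ B)) = {7,10,12,15}
C Δ B = {1,2,7,8,10,11,13,15,16}
A ∪ (C Δ B) = {1,2,6,7,8,10,11,12,13,15,16,18}
B \ (A ∪ (C Δ B)) = {4,17}
{7,10,12,15} and {4,17} share no elements.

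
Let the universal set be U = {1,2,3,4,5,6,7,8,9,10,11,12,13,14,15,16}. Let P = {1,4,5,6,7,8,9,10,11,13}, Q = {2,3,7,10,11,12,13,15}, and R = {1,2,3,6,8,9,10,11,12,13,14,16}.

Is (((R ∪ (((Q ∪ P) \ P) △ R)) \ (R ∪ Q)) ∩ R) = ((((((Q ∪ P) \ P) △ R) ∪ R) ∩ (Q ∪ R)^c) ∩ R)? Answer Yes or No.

Q ∪ P = {1,2,3,4,5,6,7,8,9,10,11,12,13,15}
(Q ∪ P) \ P = {2,3,12,15}
((Q ∪ P) \ P) △ R = {1,6,8,9,10,11,13,14,15,16}
R ∪ (((Q ∪ P) \ P) △ R) = {1,2,3,6,8,9,10,11,12,13,14,15,16}
R ∪ Q = {1,2,3,6,7,8,9,10,11,12,13,14,15,16}
(R ∪ (((Q ∪ P) \ P) △ R)) \ (R ∪ Q) = {}
((R ∪ (((Q ∪ P) \ P) △ R)) \ (R ∪ Q)) ∩ R = {}
(((Q ∪ P) \ P) △ R) ∪ R = {1,2,3,6,8,9,10,11,12,13,14,15,16}
Q ∪ R = {1,2,3,6,7,8,9,10,11,12,13,14,15,16}
(Q ∪ R)^c = {4,5}
((((Q ∪ P) \ P) △ R) ∪ R) ∩ (Q ∪ R)^c = {}
(((((Q ∪ P) \ P) △ R) ∪ R) ∩ (Q ∪ R)^c) ∩ R = {}
Both equal {}, so ((R ∪ (((Q ∪ P) \ P) △ R)) \ (R ∪ Q)) ∩ R = (((((Q ∪ P) \ P) △ R) ∪ R) ∩ (Q ∪ R)^c) ∩ R.

Yes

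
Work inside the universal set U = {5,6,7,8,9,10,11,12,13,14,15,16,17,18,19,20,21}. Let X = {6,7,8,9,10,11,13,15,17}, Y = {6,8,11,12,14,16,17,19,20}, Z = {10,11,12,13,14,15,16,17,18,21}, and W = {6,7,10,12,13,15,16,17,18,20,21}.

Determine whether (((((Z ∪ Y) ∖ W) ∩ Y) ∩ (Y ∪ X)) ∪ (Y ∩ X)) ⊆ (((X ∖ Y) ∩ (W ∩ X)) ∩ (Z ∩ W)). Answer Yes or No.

Z ∪ Y = {6,8,10,11,12,13,14,15,16,17,18,19,20,21}
(Z ∪ Y) ∖ W = {8,11,14,19}
((Z ∪ Y) ∖ W) ∩ Y = {8,11,14,19}
Y ∪ X = {6,7,8,9,10,11,12,13,14,15,16,17,19,20}
(((Z ∪ Y) ∖ W) ∩ Y) ∩ (Y ∪ X) = {8,11,14,19}
Y ∩ X = {6,8,11,17}
((((Z ∪ Y) ∖ W) ∩ Y) ∩ (Y ∪ X)) ∪ (Y ∩ X) = {6,8,11,14,17,19}
X ∖ Y = {7,9,10,13,15}
W ∩ X = {6,7,10,13,15,17}
(X ∖ Y) ∩ (W ∩ X) = {7,10,13,15}
Z ∩ W = {10,12,13,15,16,17,18,21}
((X ∖ Y) ∩ (W ∩ X)) ∩ (Z ∩ W) = {10,13,15}
6 ∈ ((((Z ∪ Y) ∖ W) ∩ Y) ∩ (Y ∪ X)) ∪ (Y ∩ X) but 6 ∉ ((X ∖ Y) ∩ (W ∩ X)) ∩ (Z ∩ W), so the inclusion fails.

No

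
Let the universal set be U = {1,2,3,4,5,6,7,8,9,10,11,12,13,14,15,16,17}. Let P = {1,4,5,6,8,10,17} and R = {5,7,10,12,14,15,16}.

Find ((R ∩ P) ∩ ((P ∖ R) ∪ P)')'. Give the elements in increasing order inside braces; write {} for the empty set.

R ∩ P = {5,10}
P ∖ R = {1,4,6,8,17}
(P ∖ R) ∪ P = {1,4,5,6,8,10,17}
((P ∖ R) ∪ P)' = {2,3,7,9,11,12,13,14,15,16}
(R ∩ P) ∩ ((P ∖ R) ∪ P)' = {}
((R ∩ P) ∩ ((P ∖ R) ∪ P)')' = {1,2,3,4,5,6,7,8,9,10,11,12,13,14,15,16,17}

{1,2,3,4,5,6,7,8,9,10,11,12,13,14,15,16,17}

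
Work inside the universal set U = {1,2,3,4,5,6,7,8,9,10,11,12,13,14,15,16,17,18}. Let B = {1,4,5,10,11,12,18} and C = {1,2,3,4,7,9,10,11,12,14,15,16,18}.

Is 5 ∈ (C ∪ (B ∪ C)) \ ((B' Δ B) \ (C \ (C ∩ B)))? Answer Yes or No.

No

5 ∈ B and 5 ∉ C, so 5 ∈ B ∪ C
5 ∉ C and 5 ∈ (B ∪ C), so 5 ∈ C ∪ (B ∪ C)
5 ∈ B, so 5 ∉ B'
5 ∉ B' and 5 ∈ B, so 5 ∈ B' Δ B
5 ∉ C and 5 ∈ B, so 5 ∉ C ∩ B
5 ∉ C and 5 ∉ (C ∩ B), so 5 ∉ C \ (C ∩ B)
5 ∈ (B' Δ B) and 5 ∉ (C \ (C ∩ B)), so 5 ∈ (B' Δ B) \ (C \ (C ∩ B))
5 ∈ (C ∪ (B ∪ C)) and 5 ∈ ((B' Δ B) \ (C \ (C ∩ B))), so 5 ∉ (C ∪ (B ∪ C)) \ ((B' Δ B) \ (C \ (C ∩ B)))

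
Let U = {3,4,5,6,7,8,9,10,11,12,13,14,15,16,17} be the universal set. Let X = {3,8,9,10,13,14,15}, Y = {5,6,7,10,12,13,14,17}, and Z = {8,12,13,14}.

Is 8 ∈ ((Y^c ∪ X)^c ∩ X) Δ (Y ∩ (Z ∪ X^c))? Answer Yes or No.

No

8 ∉ Y, so 8 ∈ Y^c
8 ∈ Y^c and 8 ∈ X, so 8 ∈ Y^c ∪ X
8 ∉ (Y^c ∪ X)^c since 8 ∈ (Y^c ∪ X)
8 ∉ (Y^c ∪ X)^c and 8 ∈ X, so 8 ∉ (Y^c ∪ X)^c ∩ X
8 ∈ X, so 8 ∉ X^c
8 ∈ Z and 8 ∉ X^c, so 8 ∈ Z ∪ X^c
8 ∉ Y and 8 ∈ (Z ∪ X^c), so 8 ∉ Y ∩ (Z ∪ X^c)
8 ∉ ((Y^c ∪ X)^c ∩ X) and 8 ∉ (Y ∩ (Z ∪ X^c)), so 8 ∉ ((Y^c ∪ X)^c ∩ X) Δ (Y ∩ (Z ∪ X^c))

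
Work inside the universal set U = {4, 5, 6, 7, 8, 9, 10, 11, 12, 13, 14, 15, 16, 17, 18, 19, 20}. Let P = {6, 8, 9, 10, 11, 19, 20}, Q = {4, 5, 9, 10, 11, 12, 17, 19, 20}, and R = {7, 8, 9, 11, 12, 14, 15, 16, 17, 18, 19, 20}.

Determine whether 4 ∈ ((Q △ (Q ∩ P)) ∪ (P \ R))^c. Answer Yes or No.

4 ∈ Q and 4 ∉ P, so 4 ∉ Q ∩ P
4 ∈ Q and 4 ∉ (Q ∩ P), so 4 ∈ Q △ (Q ∩ P)
4 ∉ P and 4 ∉ R, so 4 ∉ P \ R
4 ∈ (Q △ (Q ∩ P)) and 4 ∉ (P \ R), so 4 ∈ (Q △ (Q ∩ P)) ∪ (P \ R)
4 ∉ ((Q △ (Q ∩ P)) ∪ (P \ R))^c since 4 ∈ ((Q △ (Q ∩ P)) ∪ (P \ R))

No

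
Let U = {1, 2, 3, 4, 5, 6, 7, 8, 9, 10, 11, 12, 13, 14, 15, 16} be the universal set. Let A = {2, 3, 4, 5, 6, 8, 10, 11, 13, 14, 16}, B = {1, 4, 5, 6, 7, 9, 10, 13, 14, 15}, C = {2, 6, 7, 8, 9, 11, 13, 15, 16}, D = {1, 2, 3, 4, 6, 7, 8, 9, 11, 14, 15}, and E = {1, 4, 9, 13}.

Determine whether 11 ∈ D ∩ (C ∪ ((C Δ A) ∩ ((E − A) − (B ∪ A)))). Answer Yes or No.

11 ∈ C and 11 ∈ A, so 11 ∉ C Δ A
11 ∉ E and 11 ∈ A, so 11 ∉ E − A
11 ∉ B and 11 ∈ A, so 11 ∈ B ∪ A
11 ∉ (E − A) and 11 ∈ (B ∪ A), so 11 ∉ (E − A) − (B ∪ A)
11 ∉ (C Δ A) and 11 ∉ ((E − A) − (B ∪ A)), so 11 ∉ (C Δ A) ∩ ((E − A) − (B ∪ A))
11 ∈ C and 11 ∉ ((C Δ A) ∩ ((E − A) − (B ∪ A))), so 11 ∈ C ∪ ((C Δ A) ∩ ((E − A) − (B ∪ A)))
11 ∈ D and 11 ∈ (C ∪ ((C Δ A) ∩ ((E − A) − (B ∪ A)))), so 11 ∈ D ∩ (C ∪ ((C Δ A) ∩ ((E − A) − (B ∪ A))))

Yes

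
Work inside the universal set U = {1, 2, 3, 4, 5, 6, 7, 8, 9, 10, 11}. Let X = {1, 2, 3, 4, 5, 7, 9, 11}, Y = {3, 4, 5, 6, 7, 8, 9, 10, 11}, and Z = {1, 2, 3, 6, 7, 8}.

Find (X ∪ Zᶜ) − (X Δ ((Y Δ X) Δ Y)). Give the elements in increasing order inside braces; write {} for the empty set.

{1, 2, 3, 4, 5, 7, 9, 10, 11}

Zᶜ = {4, 5, 9, 10, 11}
X ∪ Zᶜ = {1, 2, 3, 4, 5, 7, 9, 10, 11}
Y Δ X = {1, 2, 6, 8, 10}
(Y Δ X) Δ Y = {1, 2, 3, 4, 5, 7, 9, 11}
X Δ ((Y Δ X) Δ Y) = {}
(X ∪ Zᶜ) − (X Δ ((Y Δ X) Δ Y)) = {1, 2, 3, 4, 5, 7, 9, 10, 11}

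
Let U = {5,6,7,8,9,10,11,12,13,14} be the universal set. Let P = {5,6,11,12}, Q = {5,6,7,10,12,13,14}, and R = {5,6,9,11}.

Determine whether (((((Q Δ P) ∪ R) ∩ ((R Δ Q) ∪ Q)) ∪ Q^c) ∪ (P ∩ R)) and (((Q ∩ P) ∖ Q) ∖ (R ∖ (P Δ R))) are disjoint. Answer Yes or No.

Yes

Q Δ P = {7,10,11,13,14}
(Q Δ P) ∪ R = {5,6,7,9,10,11,13,14}
R Δ Q = {7,9,10,11,12,13,14}
(R Δ Q) ∪ Q = {5,6,7,9,10,11,12,13,14}
((Q Δ P) ∪ R) ∩ ((R Δ Q) ∪ Q) = {5,6,7,9,10,11,13,14}
Q^c = {8,9,11}
(((Q Δ P) ∪ R) ∩ ((R Δ Q) ∪ Q)) ∪ Q^c = {5,6,7,8,9,10,11,13,14}
P ∩ R = {5,6,11}
((((Q Δ P) ∪ R) ∩ ((R Δ Q) ∪ Q)) ∪ Q^c) ∪ (P ∩ R) = {5,6,7,8,9,10,11,13,14}
Q ∩ P = {5,6,12}
(Q ∩ P) ∖ Q = {}
P Δ R = {9,12}
R ∖ (P Δ R) = {5,6,11}
((Q ∩ P) ∖ Q) ∖ (R ∖ (P Δ R)) = {}
{5,6,7,8,9,10,11,13,14} and {} share no elements.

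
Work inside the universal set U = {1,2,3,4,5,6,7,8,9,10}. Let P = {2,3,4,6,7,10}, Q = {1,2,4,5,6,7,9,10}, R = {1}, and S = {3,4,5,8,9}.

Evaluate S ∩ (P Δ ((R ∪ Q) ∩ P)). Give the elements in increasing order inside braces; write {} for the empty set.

{3}

R ∪ Q = {1,2,4,5,6,7,9,10}
(R ∪ Q) ∩ P = {2,4,6,7,10}
P Δ ((R ∪ Q) ∩ P) = {3}
S ∩ (P Δ ((R ∪ Q) ∩ P)) = {3}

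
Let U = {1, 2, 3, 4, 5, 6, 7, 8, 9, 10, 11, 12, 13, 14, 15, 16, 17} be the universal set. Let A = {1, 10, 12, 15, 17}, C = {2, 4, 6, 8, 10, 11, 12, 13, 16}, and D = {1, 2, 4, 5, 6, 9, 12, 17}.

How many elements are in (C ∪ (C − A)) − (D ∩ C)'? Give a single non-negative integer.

4

C − A = {2, 4, 6, 8, 11, 13, 16}
C ∪ (C − A) = {2, 4, 6, 8, 10, 11, 12, 13, 16}
D ∩ C = {2, 4, 6, 12}
(D ∩ C)' = {1, 3, 5, 7, 8, 9, 10, 11, 13, 14, 15, 16, 17}
(C ∪ (C − A)) − (D ∩ C)' = {2, 4, 6, 12}
|(C ∪ (C − A)) − (D ∩ C)'| = 4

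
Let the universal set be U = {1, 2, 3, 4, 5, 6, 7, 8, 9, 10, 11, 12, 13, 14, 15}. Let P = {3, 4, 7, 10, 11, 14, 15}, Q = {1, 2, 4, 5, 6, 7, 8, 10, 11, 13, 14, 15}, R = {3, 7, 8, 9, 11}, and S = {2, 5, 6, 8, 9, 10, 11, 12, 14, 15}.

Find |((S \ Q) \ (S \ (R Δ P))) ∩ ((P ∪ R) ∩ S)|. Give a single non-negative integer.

1

S \ Q = {9, 12}
R Δ P = {4, 8, 9, 10, 14, 15}
S \ (R Δ P) = {2, 5, 6, 11, 12}
(S \ Q) \ (S \ (R Δ P)) = {9}
P ∪ R = {3, 4, 7, 8, 9, 10, 11, 14, 15}
(P ∪ R) ∩ S = {8, 9, 10, 11, 14, 15}
((S \ Q) \ (S \ (R Δ P))) ∩ ((P ∪ R) ∩ S) = {9}
|((S \ Q) \ (S \ (R Δ P))) ∩ ((P ∪ R) ∩ S)| = 1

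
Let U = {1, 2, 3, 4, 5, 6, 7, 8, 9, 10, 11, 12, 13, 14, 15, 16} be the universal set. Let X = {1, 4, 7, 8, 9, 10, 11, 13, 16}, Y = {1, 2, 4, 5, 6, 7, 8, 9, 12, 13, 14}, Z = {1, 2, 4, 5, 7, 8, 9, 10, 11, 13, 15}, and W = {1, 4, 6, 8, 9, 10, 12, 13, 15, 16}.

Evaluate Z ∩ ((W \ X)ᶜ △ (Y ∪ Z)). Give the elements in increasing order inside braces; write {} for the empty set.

W \ X = {6, 12, 15}
(W \ X)ᶜ = {1, 2, 3, 4, 5, 7, 8, 9, 10, 11, 13, 14, 16}
Y ∪ Z = {1, 2, 4, 5, 6, 7, 8, 9, 10, 11, 12, 13, 14, 15}
(W \ X)ᶜ △ (Y ∪ Z) = {3, 6, 12, 15, 16}
Z ∩ ((W \ X)ᶜ △ (Y ∪ Z)) = {15}

{15}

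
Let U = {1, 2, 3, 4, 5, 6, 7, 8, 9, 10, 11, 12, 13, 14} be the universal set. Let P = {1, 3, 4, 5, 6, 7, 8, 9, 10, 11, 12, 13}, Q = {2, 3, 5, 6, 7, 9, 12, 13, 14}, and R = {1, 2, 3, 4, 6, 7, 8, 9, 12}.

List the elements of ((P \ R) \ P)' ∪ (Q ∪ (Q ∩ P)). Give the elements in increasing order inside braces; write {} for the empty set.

P \ R = {5, 10, 11, 13}
(P \ R) \ P = {}
((P \ R) \ P)' = {1, 2, 3, 4, 5, 6, 7, 8, 9, 10, 11, 12, 13, 14}
Q ∩ P = {3, 5, 6, 7, 9, 12, 13}
Q ∪ (Q ∩ P) = {2, 3, 5, 6, 7, 9, 12, 13, 14}
((P \ R) \ P)' ∪ (Q ∪ (Q ∩ P)) = {1, 2, 3, 4, 5, 6, 7, 8, 9, 10, 11, 12, 13, 14}

{1, 2, 3, 4, 5, 6, 7, 8, 9, 10, 11, 12, 13, 14}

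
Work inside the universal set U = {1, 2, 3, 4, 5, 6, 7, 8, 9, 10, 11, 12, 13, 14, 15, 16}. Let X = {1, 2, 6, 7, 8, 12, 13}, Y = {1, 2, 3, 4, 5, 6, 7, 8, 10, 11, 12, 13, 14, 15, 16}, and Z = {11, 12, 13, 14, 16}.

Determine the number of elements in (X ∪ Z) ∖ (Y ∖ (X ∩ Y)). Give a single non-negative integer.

X ∪ Z = {1, 2, 6, 7, 8, 11, 12, 13, 14, 16}
X ∩ Y = {1, 2, 6, 7, 8, 12, 13}
Y ∖ (X ∩ Y) = {3, 4, 5, 10, 11, 14, 15, 16}
(X ∪ Z) ∖ (Y ∖ (X ∩ Y)) = {1, 2, 6, 7, 8, 12, 13}
|(X ∪ Z) ∖ (Y ∖ (X ∩ Y))| = 7

7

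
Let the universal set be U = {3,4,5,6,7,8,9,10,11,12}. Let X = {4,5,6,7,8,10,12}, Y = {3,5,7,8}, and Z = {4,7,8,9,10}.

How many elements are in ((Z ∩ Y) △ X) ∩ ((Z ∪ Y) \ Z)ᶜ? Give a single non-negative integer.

4

Z ∩ Y = {7,8}
(Z ∩ Y) △ X = {4,5,6,10,12}
Z ∪ Y = {3,4,5,7,8,9,10}
(Z ∪ Y) \ Z = {3,5}
((Z ∪ Y) \ Z)ᶜ = {4,6,7,8,9,10,11,12}
((Z ∩ Y) △ X) ∩ ((Z ∪ Y) \ Z)ᶜ = {4,6,10,12}
|((Z ∩ Y) △ X) ∩ ((Z ∪ Y) \ Z)ᶜ| = 4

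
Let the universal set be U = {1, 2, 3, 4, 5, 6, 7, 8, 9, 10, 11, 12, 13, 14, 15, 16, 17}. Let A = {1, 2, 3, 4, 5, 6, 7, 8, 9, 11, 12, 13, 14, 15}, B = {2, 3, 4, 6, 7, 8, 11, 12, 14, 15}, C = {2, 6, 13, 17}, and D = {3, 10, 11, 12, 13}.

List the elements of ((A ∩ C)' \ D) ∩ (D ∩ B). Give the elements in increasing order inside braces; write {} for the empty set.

A ∩ C = {2, 6, 13}
(A ∩ C)' = {1, 3, 4, 5, 7, 8, 9, 10, 11, 12, 14, 15, 16, 17}
(A ∩ C)' \ D = {1, 4, 5, 7, 8, 9, 14, 15, 16, 17}
D ∩ B = {3, 11, 12}
((A ∩ C)' \ D) ∩ (D ∩ B) = {}

{}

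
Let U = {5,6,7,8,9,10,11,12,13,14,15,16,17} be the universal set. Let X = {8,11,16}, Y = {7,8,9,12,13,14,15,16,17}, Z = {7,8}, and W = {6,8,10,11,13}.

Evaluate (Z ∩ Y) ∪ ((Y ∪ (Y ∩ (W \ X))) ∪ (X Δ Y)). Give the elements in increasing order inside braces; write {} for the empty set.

{7,8,9,11,12,13,14,15,16,17}

Z ∩ Y = {7,8}
W \ X = {6,10,13}
Y ∩ (W \ X) = {13}
Y ∪ (Y ∩ (W \ X)) = {7,8,9,12,13,14,15,16,17}
X Δ Y = {7,9,11,12,13,14,15,17}
(Y ∪ (Y ∩ (W \ X))) ∪ (X Δ Y) = {7,8,9,11,12,13,14,15,16,17}
(Z ∩ Y) ∪ ((Y ∪ (Y ∩ (W \ X))) ∪ (X Δ Y)) = {7,8,9,11,12,13,14,15,16,17}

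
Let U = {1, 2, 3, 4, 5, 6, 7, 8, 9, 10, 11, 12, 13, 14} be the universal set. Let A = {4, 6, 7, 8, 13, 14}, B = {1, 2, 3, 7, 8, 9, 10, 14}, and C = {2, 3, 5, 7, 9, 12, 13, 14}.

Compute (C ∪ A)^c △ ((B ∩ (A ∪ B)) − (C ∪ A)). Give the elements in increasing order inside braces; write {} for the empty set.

{11}

C ∪ A = {2, 3, 4, 5, 6, 7, 8, 9, 12, 13, 14}
(C ∪ A)^c = {1, 10, 11}
A ∪ B = {1, 2, 3, 4, 6, 7, 8, 9, 10, 13, 14}
B ∩ (A ∪ B) = {1, 2, 3, 7, 8, 9, 10, 14}
(B ∩ (A ∪ B)) − (C ∪ A) = {1, 10}
(C ∪ A)^c △ ((B ∩ (A ∪ B)) − (C ∪ A)) = {11}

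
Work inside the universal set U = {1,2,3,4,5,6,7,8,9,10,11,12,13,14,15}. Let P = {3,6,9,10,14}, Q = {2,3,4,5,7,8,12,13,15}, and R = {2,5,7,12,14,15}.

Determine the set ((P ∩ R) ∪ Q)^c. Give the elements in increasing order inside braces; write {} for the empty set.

P ∩ R = {14}
(P ∩ R) ∪ Q = {2,3,4,5,7,8,12,13,14,15}
((P ∩ R) ∪ Q)^c = {1,6,9,10,11}

{1,6,9,10,11}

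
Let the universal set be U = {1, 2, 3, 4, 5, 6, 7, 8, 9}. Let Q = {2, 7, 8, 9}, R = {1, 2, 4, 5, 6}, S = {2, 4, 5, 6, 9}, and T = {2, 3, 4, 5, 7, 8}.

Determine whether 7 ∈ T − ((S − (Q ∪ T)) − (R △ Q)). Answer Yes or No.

Yes

7 ∈ Q and 7 ∈ T, so 7 ∈ Q ∪ T
7 ∉ S and 7 ∈ (Q ∪ T), so 7 ∉ S − (Q ∪ T)
7 ∉ R and 7 ∈ Q, so 7 ∈ R △ Q
7 ∉ (S − (Q ∪ T)) and 7 ∈ (R △ Q), so 7 ∉ (S − (Q ∪ T)) − (R △ Q)
7 ∈ T and 7 ∉ ((S − (Q ∪ T)) − (R △ Q)), so 7 ∈ T − ((S − (Q ∪ T)) − (R △ Q))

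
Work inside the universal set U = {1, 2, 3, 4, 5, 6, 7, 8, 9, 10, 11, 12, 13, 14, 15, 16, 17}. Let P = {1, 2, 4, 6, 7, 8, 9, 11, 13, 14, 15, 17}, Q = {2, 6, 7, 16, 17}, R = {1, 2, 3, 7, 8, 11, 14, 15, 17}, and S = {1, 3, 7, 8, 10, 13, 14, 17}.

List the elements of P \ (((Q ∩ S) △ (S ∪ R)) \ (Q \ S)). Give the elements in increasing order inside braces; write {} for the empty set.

Q ∩ S = {7, 17}
S ∪ R = {1, 2, 3, 7, 8, 10, 11, 13, 14, 15, 17}
(Q ∩ S) △ (S ∪ R) = {1, 2, 3, 8, 10, 11, 13, 14, 15}
Q \ S = {2, 6, 16}
((Q ∩ S) △ (S ∪ R)) \ (Q \ S) = {1, 3, 8, 10, 11, 13, 14, 15}
P \ (((Q ∩ S) △ (S ∪ R)) \ (Q \ S)) = {2, 4, 6, 7, 9, 17}

{2, 4, 6, 7, 9, 17}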